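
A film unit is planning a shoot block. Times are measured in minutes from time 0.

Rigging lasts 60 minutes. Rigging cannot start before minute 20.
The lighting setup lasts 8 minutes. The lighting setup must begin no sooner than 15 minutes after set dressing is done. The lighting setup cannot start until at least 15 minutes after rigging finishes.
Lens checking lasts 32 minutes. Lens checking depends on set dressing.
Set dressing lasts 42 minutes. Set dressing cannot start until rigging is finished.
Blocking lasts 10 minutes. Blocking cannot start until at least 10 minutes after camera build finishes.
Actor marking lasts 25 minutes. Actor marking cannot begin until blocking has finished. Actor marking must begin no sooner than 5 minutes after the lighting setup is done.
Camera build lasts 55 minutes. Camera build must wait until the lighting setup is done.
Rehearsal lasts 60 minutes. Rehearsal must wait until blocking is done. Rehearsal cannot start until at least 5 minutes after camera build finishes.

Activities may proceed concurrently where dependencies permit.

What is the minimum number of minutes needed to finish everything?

280

After its own release at minute 20, rigging can start at minute 20 and finishes at minute 80.
Set dressing waits on rigging (finishes minute 80), so it starts at minute 80 and finishes at 80 + 42 = minute 122.
Lens checking cannot begin until set dressing (finishes minute 122). It runs from minute 122 to 122 + 32 = minute 154.
For the lighting setup: set dressing (finishes minute 122, plus 15-minute gap → minute 137); rigging (finishes minute 80, plus 15-minute gap → minute 95). Taking the maximum gives a start of minute 137, and it finishes at 137 + 8 = minute 145.
After the lighting setup (finishes minute 145), camera build can start at minute 145 and finishes at minute 200.
After camera build (finishes minute 200, plus 10-minute gap → minute 210), blocking can start at minute 210 and finishes at minute 220.
Rehearsal needs all of blocking (finishes minute 220); camera build (finishes minute 200, plus 5-minute gap → minute 205). That puts its earliest start at minute 220; it finishes at 220 + 60 = minute 280.
Actor marking cannot start until blocking (finishes minute 220); the lighting setup (finishes minute 145, plus 5-minute gap → minute 150). The controlling bound is minute 220, so actor marking finishes at 220 + 25 = minute 245.
All tasks are finished once the last one completes. Finish times: Rigging at 80, Set dressing at 122, The lighting setup at 145, Camera build at 200, Lens checking at 154, Blocking at 220, Actor marking at 245, Rehearsal at 280. The latest is minute 280.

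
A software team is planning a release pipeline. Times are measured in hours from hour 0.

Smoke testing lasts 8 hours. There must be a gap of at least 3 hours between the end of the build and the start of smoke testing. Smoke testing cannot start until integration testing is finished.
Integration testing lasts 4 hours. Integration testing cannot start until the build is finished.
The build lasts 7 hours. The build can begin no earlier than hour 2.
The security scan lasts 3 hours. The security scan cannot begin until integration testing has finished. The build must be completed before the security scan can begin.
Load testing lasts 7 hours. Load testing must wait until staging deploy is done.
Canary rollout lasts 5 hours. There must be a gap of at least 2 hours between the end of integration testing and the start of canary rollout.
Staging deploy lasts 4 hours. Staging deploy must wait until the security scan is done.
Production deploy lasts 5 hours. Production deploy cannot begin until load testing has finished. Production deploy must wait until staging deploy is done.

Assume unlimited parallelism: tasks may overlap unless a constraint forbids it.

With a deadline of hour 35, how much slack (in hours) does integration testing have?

3

The build cannot begin until its own release at hour 2. It runs from hour 2 to 2 + 7 = hour 9.
Integration testing cannot begin until the build (finishes hour 9). It runs from hour 9 to 9 + 4 = hour 13.

Working backward from the deadline:
Production deploy has no dependents, so it just needs to finish by hour 35. Starting by 35 − 5 = hour 30 achieves that.
Load testing has to be done before production deploy (must start by hour 30). That means finishing by hour 30, i.e. starting by 30 − 7 = hour 23.
Staging deploy feeds load testing (must start by hour 23); production deploy (must start by hour 30). Taking the minimum, staging deploy must finish by hour 23 and start by 23 − 4 = hour 19.
The security scan has to be done before staging deploy (must start by hour 19). That means finishing by hour 19, i.e. starting by 19 − 3 = hour 16.
To finish by hour 35, smoke testing (duration 8) must start no later than hour 27.
To finish by hour 35, canary rollout (duration 5) must start no later than hour 30.
Integration testing must finish in time for the security scan (must start by hour 16); smoke testing (must start by hour 27); canary rollout (must start by hour 30, minus 2-hour gap → hour 28). The tightest is hour 16, so integration testing must start by 16 − 4 = hour 12.
So integration testing can start as early as hour 9 and as late as hour 12, giving 12 − 9 = 3 hours of slack.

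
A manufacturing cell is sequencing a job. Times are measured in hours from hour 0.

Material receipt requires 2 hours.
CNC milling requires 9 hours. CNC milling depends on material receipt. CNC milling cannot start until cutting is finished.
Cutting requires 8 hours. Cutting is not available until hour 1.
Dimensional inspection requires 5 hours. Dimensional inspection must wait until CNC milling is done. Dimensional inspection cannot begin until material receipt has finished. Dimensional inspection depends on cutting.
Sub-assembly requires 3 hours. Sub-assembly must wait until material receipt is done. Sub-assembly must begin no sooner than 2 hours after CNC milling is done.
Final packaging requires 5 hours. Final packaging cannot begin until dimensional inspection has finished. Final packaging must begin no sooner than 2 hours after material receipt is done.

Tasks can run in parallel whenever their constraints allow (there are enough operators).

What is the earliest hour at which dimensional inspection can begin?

18

Cutting waits on its own release at hour 1, so it starts at hour 1 and finishes at 1 + 8 = hour 9.
Material receipt has no prerequisites, so it starts at hour 0 and finishes at hour 2.
For CNC milling: material receipt (finishes hour 2); cutting (finishes hour 9). Taking the maximum gives a start of hour 9, and it finishes at 9 + 9 = hour 18.
Dimensional inspection waits on CNC milling (finishes hour 18); material receipt (finishes hour 2); cutting (finishes hour 9). The latest of these is hour 18, which is the earliest dimensional inspection can start.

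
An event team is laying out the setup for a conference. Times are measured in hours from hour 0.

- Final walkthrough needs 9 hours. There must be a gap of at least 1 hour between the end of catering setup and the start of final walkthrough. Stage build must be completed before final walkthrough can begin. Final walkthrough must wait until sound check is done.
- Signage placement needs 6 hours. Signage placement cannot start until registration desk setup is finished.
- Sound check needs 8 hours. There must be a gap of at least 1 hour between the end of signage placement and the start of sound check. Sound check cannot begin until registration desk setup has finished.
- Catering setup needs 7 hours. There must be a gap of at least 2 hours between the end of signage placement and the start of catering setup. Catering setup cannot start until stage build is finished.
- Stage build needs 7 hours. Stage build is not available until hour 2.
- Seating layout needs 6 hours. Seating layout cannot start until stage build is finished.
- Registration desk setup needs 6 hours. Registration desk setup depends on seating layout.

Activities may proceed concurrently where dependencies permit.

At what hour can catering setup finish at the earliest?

Stage build waits on its own release at hour 2, so it starts at hour 2 and finishes at 2 + 7 = hour 9.
After stage build (finishes hour 9), seating layout can start at hour 9 and finishes at hour 15.
After seating layout (finishes hour 15), registration desk setup can start at hour 15 and finishes at hour 21.
Signage placement cannot begin until registration desk setup (finishes hour 21). It runs from hour 21 to 21 + 6 = hour 27.
Catering setup cannot start until signage placement (finishes hour 27, plus 2-hour gap → hour 29); stage build (finishes hour 9). The controlling bound is hour 29, so catering setup finishes at 29 + 7 = hour 36.

36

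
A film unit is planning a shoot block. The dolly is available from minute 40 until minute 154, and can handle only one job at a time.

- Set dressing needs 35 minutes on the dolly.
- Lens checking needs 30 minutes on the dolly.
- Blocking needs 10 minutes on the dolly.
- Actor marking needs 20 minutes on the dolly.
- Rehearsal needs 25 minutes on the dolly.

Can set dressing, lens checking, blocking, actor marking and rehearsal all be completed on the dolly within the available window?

The dolly window is 154 − 40 = 114 minutes.
Running back to back, the jobs need 35 + 30 + 10 + 20 + 25 = 120 minutes on the dolly.
Since 120 > 114, they cannot all fit.

No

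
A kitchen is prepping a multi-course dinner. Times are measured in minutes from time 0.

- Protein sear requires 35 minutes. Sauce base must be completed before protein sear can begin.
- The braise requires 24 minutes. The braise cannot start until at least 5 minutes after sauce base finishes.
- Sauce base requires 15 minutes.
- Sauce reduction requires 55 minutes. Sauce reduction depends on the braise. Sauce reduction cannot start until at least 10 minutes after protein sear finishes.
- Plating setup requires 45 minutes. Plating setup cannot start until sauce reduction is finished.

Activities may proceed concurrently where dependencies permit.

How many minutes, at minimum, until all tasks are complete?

160

Sauce base has no prerequisites, so it starts at minute 0 and finishes at minute 15.
After sauce base (finishes minute 15), protein sear can start at minute 15 and finishes at minute 50.
After sauce base (finishes minute 15, plus 5-minute gap → minute 20), the braise can start at minute 20 and finishes at minute 44.
Sauce reduction cannot start until the braise (finishes minute 44); protein sear (finishes minute 50, plus 10-minute gap → minute 60). The controlling bound is minute 60, so sauce reduction finishes at 60 + 55 = minute 115.
Plating setup waits on sauce reduction (finishes minute 115), so it starts at minute 115 and finishes at 115 + 45 = minute 160.
All tasks are finished once the last one completes. Finish times: Sauce base at 15, The braise at 44, Protein sear at 50, Sauce reduction at 115, Plating setup at 160. The latest is minute 160.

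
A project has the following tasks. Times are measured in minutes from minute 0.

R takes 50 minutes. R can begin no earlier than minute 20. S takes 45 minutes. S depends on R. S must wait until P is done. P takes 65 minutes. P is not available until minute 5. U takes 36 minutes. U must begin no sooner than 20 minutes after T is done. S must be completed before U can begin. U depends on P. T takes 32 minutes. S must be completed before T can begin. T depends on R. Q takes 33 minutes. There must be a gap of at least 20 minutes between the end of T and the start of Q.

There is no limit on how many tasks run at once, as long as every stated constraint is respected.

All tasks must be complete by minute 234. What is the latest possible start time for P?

36

Nothing follows Q; the deadline of minute 234 is its only limit. It must start by 234 − 33 = minute 201.
To finish by minute 234, U (duration 36) must start no later than minute 198.
T must finish in time for Q (must start by minute 201, minus 20-minute gap → minute 181); U (must start by minute 198, minus 20-minute gap → minute 178). The tightest is minute 178, so T must start by 178 − 32 = minute 146.
S has several dependents: T (must start by minute 146); U (must start by minute 198). The earliest of those limits is minute 146, so S must start by 146 − 45 = minute 101.
P feeds S (must start by minute 101); U (must start by minute 198). Taking the minimum, P must finish by minute 101 and start by 101 − 65 = minute 36.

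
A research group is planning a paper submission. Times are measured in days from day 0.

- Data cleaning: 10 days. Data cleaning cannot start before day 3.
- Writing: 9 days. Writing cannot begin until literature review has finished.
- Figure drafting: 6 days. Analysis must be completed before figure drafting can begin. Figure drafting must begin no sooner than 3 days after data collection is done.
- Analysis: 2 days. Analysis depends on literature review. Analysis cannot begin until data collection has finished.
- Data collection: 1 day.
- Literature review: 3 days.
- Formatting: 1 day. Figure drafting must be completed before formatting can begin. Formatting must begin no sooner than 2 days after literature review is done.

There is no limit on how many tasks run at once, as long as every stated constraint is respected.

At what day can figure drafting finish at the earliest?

Data collection can start immediately at day 0; it finishes at day 1.
Literature review has no prerequisites, so it starts at day 0 and finishes at day 3.
For analysis: literature review (finishes day 3); data collection (finishes day 1). Taking the maximum gives a start of day 3, and it finishes at 3 + 2 = day 5.
Figure drafting has to wait for analysis (finishes day 5); data collection (finishes day 1, plus 3-day gap → day 4). The latest of these is day 5, so figure drafting runs day 5 to 5 + 6 = day 11.

11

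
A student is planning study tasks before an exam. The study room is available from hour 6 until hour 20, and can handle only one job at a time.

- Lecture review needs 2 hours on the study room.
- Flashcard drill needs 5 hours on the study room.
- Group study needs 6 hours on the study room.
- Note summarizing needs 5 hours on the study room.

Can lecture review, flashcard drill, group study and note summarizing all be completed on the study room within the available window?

The study room window is 20 − 6 = 14 hours.
Running back to back, the jobs need 2 + 5 + 6 + 5 = 18 hours on the study room.
Since 18 > 14, they cannot all fit.

No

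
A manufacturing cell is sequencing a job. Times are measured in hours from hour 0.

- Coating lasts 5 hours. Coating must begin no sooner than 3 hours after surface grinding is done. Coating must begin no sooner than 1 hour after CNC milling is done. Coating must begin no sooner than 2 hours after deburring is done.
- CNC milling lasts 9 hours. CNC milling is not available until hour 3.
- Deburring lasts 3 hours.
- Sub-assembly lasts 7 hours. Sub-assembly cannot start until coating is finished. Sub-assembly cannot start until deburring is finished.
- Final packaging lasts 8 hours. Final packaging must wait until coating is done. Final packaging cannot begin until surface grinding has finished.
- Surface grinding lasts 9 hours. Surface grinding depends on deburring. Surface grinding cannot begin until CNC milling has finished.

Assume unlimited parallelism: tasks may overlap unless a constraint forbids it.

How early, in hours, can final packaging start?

CNC milling waits on its own release at hour 3, so it starts at hour 3 and finishes at 3 + 9 = hour 12.
Deburring can start immediately at hour 0; it finishes at hour 3.
For surface grinding: deburring (finishes hour 3); CNC milling (finishes hour 12). Taking the maximum gives a start of hour 12, and it finishes at 12 + 9 = hour 21.
Coating has to wait for surface grinding (finishes hour 21, plus 3-hour gap → hour 24); CNC milling (finishes hour 12, plus 1-hour gap → hour 13); deburring (finishes hour 3, plus 2-hour gap → hour 5). The latest of these is hour 24, so coating runs hour 24 to 24 + 5 = hour 29.
Final packaging waits on coating (finishes hour 29); surface grinding (finishes hour 21). The latest of these is hour 29, which is the earliest final packaging can start.

29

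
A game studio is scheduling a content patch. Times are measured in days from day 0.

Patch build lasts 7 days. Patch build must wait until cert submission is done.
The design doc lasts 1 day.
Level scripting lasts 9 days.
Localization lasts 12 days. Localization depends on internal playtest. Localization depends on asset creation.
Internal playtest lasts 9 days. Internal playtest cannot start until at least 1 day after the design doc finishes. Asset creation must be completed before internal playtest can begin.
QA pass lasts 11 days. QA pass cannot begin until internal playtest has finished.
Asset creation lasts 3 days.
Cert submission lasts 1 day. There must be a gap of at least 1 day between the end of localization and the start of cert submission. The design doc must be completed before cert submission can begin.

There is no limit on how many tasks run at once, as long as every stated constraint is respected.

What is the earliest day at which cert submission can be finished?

26

Asset creation can start immediately at day 0; it finishes at day 3.
The design doc can start immediately at day 0; it finishes at day 1.
Internal playtest needs all of the design doc (finishes day 1, plus 1-day gap → day 2); asset creation (finishes day 3). That puts its earliest start at day 3; it finishes at 3 + 9 = day 12.
Localization has to wait for internal playtest (finishes day 12); asset creation (finishes day 3). The latest of these is day 12, so localization runs day 12 to 12 + 12 = day 24.
Cert submission cannot start until localization (finishes day 24, plus 1-day gap → day 25); the design doc (finishes day 1). The controlling bound is day 25, so cert submission finishes at 25 + 1 = day 26.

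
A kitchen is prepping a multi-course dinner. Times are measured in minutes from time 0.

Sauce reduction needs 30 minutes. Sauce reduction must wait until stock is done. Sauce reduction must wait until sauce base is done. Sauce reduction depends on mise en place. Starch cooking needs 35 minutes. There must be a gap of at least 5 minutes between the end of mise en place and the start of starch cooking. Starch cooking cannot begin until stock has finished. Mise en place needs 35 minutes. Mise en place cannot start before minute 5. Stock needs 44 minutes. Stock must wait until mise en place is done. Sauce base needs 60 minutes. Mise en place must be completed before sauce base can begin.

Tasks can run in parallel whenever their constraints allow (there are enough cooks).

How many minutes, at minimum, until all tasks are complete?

130

Mise en place cannot begin until its own release at minute 5. It runs from minute 5 to 5 + 35 = minute 40.
Sauce base cannot begin until mise en place (finishes minute 40). It runs from minute 40 to 40 + 60 = minute 100.
Stock waits on mise en place (finishes minute 40), so it starts at minute 40 and finishes at 40 + 44 = minute 84.
Starch cooking cannot start until mise en place (finishes minute 40, plus 5-minute gap → minute 45); stock (finishes minute 84). The controlling bound is minute 84, so starch cooking finishes at 84 + 35 = minute 119.
Sauce reduction has to wait for stock (finishes minute 84); sauce base (finishes minute 100); mise en place (finishes minute 40). The latest of these is minute 100, so sauce reduction runs minute 100 to 100 + 30 = minute 130.
All tasks are finished once the last one completes. Finish times: Mise en place at 40, Stock at 84, Sauce base at 100, Sauce reduction at 130, Starch cooking at 119. The latest is minute 130.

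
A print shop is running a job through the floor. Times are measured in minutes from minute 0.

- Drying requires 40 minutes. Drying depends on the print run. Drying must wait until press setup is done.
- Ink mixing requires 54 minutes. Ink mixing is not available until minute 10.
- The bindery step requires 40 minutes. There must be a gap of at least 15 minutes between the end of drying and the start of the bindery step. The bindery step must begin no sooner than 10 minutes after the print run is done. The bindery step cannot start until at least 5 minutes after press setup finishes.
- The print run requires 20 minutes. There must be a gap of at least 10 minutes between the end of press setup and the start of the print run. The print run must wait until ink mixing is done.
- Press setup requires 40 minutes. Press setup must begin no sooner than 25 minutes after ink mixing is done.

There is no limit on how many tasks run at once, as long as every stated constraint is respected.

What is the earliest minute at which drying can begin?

159

Ink mixing waits on its own release at minute 10, so it starts at minute 10 and finishes at 10 + 54 = minute 64.
Press setup waits on ink mixing (finishes minute 64, plus 25-minute gap → minute 89), so it starts at minute 89 and finishes at 89 + 40 = minute 129.
The print run has to wait for press setup (finishes minute 129, plus 10-minute gap → minute 139); ink mixing (finishes minute 64). The latest of these is minute 139, so the print run runs minute 139 to 139 + 20 = minute 159.
Drying waits on the print run (finishes minute 159); press setup (finishes minute 129). The latest of these is minute 159, which is the earliest drying can start.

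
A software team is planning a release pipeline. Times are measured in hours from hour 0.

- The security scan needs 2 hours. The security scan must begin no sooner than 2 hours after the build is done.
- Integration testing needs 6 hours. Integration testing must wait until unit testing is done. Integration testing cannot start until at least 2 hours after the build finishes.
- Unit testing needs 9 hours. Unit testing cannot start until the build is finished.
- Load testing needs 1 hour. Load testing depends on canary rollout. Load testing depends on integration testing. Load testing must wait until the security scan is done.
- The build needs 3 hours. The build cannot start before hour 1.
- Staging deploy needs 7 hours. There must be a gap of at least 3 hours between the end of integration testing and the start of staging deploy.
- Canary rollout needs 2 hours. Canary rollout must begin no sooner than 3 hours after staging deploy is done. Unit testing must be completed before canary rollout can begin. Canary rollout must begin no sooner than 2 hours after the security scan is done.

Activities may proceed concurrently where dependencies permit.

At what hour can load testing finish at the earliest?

After its own release at hour 1, the build can start at hour 1 and finishes at hour 4.
After the build (finishes hour 4, plus 2-hour gap → hour 6), the security scan can start at hour 6 and finishes at hour 8.
Unit testing cannot begin until the build (finishes hour 4). It runs from hour 4 to 4 + 9 = hour 13.
Integration testing cannot start until unit testing (finishes hour 13); the build (finishes hour 4, plus 2-hour gap → hour 6). The controlling bound is hour 13, so integration testing finishes at 13 + 6 = hour 19.
After integration testing (finishes hour 19, plus 3-hour gap → hour 22), staging deploy can start at hour 22 and finishes at hour 29.
Canary rollout needs all of staging deploy (finishes hour 29, plus 3-hour gap → hour 32); unit testing (finishes hour 13); the security scan (finishes hour 8, plus 2-hour gap → hour 10). That puts its earliest start at hour 32; it finishes at 32 + 2 = hour 34.
Load testing has to wait for canary rollout (finishes hour 34); integration testing (finishes hour 19); the security scan (finishes hour 8). The latest of these is hour 34, so load testing runs hour 34 to 34 + 1 = hour 35.

35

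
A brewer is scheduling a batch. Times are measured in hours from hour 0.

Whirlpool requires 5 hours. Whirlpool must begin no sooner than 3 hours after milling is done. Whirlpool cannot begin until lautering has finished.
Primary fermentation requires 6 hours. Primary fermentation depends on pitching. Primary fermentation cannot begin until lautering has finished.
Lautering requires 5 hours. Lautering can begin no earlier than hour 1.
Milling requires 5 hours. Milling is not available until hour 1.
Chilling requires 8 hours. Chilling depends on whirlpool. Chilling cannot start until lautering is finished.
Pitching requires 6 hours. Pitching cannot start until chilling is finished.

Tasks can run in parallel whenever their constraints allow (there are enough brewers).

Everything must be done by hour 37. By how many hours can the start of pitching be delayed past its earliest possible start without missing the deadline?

3

Lautering cannot begin until its own release at hour 1. It runs from hour 1 to 1 + 5 = hour 6.
Milling cannot begin until its own release at hour 1. It runs from hour 1 to 1 + 5 = hour 6.
Whirlpool has to wait for milling (finishes hour 6, plus 3-hour gap → hour 9); lautering (finishes hour 6). The latest of these is hour 9, so whirlpool runs hour 9 to 9 + 5 = hour 14.
Chilling has to wait for whirlpool (finishes hour 14); lautering (finishes hour 6). The latest of these is hour 14, so chilling runs hour 14 to 14 + 8 = hour 22.
Pitching cannot begin until chilling (finishes hour 22). It runs from hour 22 to 22 + 6 = hour 28.

Working backward from the deadline:
Primary fermentation must finish by hour 37; it takes 6 hours, so it must start by 37 − 6 = hour 31.
Pitching feeds into primary fermentation (must start by hour 31); so pitching must finish by hour 31 and therefore start by hour 25.
So pitching can start as early as hour 22 and as late as hour 25, giving 25 − 22 = 3 hours of slack.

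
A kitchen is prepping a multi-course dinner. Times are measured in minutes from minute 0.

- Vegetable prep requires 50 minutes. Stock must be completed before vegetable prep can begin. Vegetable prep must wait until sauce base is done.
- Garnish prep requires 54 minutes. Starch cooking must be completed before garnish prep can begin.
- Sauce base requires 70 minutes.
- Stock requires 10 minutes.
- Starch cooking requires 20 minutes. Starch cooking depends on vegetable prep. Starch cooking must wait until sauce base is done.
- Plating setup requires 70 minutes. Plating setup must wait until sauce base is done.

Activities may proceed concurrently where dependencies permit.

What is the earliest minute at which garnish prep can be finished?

194

Sauce base can start immediately at minute 0; it finishes at minute 70.
Stock can start immediately at minute 0; it finishes at minute 10.
Vegetable prep has to wait for stock (finishes minute 10); sauce base (finishes minute 70). The latest of these is minute 70, so vegetable prep runs minute 70 to 70 + 50 = minute 120.
Starch cooking cannot start until vegetable prep (finishes minute 120); sauce base (finishes minute 70). The controlling bound is minute 120, so starch cooking finishes at 120 + 20 = minute 140.
After starch cooking (finishes minute 140), garnish prep can start at minute 140 and finishes at minute 194.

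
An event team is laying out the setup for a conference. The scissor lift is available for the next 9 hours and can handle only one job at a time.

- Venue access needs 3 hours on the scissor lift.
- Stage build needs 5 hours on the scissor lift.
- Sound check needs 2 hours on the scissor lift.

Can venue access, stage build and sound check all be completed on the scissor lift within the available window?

No

Running back to back, the jobs need 3 + 5 + 2 = 10 hours on the scissor lift.
Since 10 > 9, they cannot all fit.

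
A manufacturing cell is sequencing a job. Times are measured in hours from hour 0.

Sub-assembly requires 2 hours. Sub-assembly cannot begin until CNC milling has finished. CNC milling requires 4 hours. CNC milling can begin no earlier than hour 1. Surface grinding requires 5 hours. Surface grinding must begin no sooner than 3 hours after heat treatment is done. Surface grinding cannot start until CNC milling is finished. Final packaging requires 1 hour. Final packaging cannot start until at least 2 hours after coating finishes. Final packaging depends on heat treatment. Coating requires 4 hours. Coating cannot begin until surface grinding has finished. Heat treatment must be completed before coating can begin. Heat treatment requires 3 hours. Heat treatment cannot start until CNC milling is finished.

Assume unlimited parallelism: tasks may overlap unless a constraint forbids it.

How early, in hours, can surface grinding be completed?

After its own release at hour 1, CNC milling can start at hour 1 and finishes at hour 5.
Heat treatment cannot begin until CNC milling (finishes hour 5). It runs from hour 5 to 5 + 3 = hour 8.
Surface grinding cannot start until heat treatment (finishes hour 8, plus 3-hour gap → hour 11); CNC milling (finishes hour 5). The controlling bound is hour 11, so surface grinding finishes at 11 + 5 = hour 16.

16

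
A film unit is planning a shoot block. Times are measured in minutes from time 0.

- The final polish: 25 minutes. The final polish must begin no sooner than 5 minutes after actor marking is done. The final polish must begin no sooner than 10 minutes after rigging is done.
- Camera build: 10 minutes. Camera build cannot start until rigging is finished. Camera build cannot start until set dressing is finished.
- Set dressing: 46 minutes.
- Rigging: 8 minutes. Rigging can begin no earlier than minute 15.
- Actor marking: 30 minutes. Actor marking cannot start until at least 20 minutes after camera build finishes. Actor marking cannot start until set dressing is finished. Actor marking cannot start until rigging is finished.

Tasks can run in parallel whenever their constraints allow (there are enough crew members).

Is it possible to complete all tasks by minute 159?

Yes

Set dressing has no prerequisites, so it starts at minute 0 and finishes at minute 46.
Rigging cannot begin until its own release at minute 15. It runs from minute 15 to 15 + 8 = minute 23.
Camera build has to wait for rigging (finishes minute 23); set dressing (finishes minute 46). The latest of these is minute 46, so camera build runs minute 46 to 46 + 10 = minute 56.
Actor marking has to wait for camera build (finishes minute 56, plus 20-minute gap → minute 76); set dressing (finishes minute 46); rigging (finishes minute 23). The latest of these is minute 76, so actor marking runs minute 76 to 76 + 30 = minute 106.
The final polish has to wait for actor marking (finishes minute 106, plus 5-minute gap → minute 111); rigging (finishes minute 23, plus 10-minute gap → minute 33). The latest of these is minute 111, so the final polish runs minute 111 to 111 + 25 = minute 136.
Every task is finished by minute 136, which is no later than the deadline of 159, so the schedule is feasible.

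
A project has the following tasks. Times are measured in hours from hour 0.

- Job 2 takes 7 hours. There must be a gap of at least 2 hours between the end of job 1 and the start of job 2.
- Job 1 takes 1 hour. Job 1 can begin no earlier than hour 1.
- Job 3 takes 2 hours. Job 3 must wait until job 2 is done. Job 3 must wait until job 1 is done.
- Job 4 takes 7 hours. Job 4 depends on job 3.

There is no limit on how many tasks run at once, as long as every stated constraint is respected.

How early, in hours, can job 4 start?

13

Job 1 waits on its own release at hour 1, so it starts at hour 1 and finishes at 1 + 1 = hour 2.
Job 2 waits on job 1 (finishes hour 2, plus 2-hour gap → hour 4), so it starts at hour 4 and finishes at 4 + 7 = hour 11.
Job 3 cannot start until job 2 (finishes hour 11); job 1 (finishes hour 2). The controlling bound is hour 11, so job 3 finishes at 11 + 2 = hour 13.
Job 4 waits on job 3 (finishes hour 13), so the earliest it can start is hour 13.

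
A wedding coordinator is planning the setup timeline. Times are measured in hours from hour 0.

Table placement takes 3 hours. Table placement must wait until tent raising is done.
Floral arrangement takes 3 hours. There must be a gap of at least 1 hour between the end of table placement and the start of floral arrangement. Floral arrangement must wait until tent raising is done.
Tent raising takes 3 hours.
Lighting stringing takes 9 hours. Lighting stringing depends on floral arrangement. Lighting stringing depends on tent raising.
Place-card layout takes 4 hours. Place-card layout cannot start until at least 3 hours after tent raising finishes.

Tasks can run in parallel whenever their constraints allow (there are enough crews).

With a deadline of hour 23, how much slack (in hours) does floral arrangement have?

4

Tent raising can start immediately at hour 0; it finishes at hour 3.
Table placement cannot begin until tent raising (finishes hour 3). It runs from hour 3 to 3 + 3 = hour 6.
Floral arrangement needs all of table placement (finishes hour 6, plus 1-hour gap → hour 7); tent raising (finishes hour 3). That puts its earliest start at hour 7; it finishes at 7 + 3 = hour 10.

Working backward from the deadline:
Nothing follows lighting stringing; the deadline of hour 23 is its only limit. It must start by 23 − 9 = hour 14.
Floral arrangement has to be done before lighting stringing (must start by hour 14). That means finishing by hour 14, i.e. starting by 14 − 3 = hour 11.
So floral arrangement can start as early as hour 7 and as late as hour 11, giving 11 − 7 = 4 hours of slack.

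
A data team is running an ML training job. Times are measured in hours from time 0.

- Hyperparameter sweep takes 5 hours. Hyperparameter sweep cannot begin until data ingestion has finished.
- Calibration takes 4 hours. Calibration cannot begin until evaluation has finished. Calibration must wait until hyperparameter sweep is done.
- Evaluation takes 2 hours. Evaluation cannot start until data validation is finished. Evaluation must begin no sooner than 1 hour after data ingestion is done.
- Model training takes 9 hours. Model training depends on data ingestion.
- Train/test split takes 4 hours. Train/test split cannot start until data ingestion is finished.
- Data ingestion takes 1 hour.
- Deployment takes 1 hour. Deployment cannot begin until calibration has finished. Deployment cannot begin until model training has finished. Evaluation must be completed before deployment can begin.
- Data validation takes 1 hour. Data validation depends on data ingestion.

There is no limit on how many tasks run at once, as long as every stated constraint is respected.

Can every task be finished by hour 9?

Data ingestion can start immediately at hour 0; it finishes at hour 1.
After data ingestion (finishes hour 1), model training can start at hour 1 and finishes at hour 10.
After data ingestion (finishes hour 1), hyperparameter sweep can start at hour 1 and finishes at hour 6.
After data ingestion (finishes hour 1), train/test split can start at hour 1 and finishes at hour 5.
Data validation waits on data ingestion (finishes hour 1), so it starts at hour 1 and finishes at 1 + 1 = hour 2.
For evaluation: data validation (finishes hour 2); data ingestion (finishes hour 1, plus 1-hour gap → hour 2). Taking the maximum gives a start of hour 2, and it finishes at 2 + 2 = hour 4.
Calibration needs all of evaluation (finishes hour 4); hyperparameter sweep (finishes hour 6). That puts its earliest start at hour 6; it finishes at 6 + 4 = hour 10.
Deployment needs all of calibration (finishes hour 10); model training (finishes hour 10); evaluation (finishes hour 4). That puts its earliest start at hour 10; it finishes at 10 + 1 = hour 11.
The earliest everything can be done is hour 11, which is after the deadline of 9, so it is not possible.

No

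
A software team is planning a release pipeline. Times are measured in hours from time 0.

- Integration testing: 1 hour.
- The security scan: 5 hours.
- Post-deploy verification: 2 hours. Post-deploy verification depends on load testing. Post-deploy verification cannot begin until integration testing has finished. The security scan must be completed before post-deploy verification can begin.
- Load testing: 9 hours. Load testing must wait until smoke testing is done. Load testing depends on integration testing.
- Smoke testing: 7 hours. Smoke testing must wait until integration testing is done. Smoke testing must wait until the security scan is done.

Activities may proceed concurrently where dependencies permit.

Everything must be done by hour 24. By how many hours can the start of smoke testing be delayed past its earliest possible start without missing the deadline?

The security scan can start immediately at hour 0; it finishes at hour 5.
Nothing blocks integration testing, so it runs from hour 0 to hour 1.
Smoke testing has to wait for integration testing (finishes hour 1); the security scan (finishes hour 5). The latest of these is hour 5, so smoke testing runs hour 5 to 5 + 7 = hour 12.

Working backward from the deadline:
Post-deploy verification has no dependents, so it just needs to finish by hour 24. Starting by 24 − 2 = hour 22 achieves that.
Load testing must finish before post-deploy verification (must start by hour 22). With a 9-hour duration, load testing must start by 22 − 9 = hour 13.
Since load testing (must start by hour 13) depends on it, smoke testing must finish by hour 13. Backing off its 7-hour duration gives a latest start of hour 6.
So smoke testing can start as early as hour 5 and as late as hour 6, giving 6 − 5 = 1 hour of slack.

1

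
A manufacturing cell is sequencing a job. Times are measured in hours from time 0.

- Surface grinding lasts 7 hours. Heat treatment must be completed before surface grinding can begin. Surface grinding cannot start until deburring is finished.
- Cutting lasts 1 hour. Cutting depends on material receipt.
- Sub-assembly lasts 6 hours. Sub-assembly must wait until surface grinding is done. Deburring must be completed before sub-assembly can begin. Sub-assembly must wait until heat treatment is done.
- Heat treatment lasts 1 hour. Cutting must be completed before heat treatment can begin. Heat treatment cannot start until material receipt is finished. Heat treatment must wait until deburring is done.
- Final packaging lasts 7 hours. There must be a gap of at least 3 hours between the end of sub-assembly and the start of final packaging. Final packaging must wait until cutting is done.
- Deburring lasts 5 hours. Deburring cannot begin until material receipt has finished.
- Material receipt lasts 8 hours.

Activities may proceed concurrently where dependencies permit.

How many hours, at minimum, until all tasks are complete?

37

Material receipt can start immediately at hour 0; it finishes at hour 8.
Deburring cannot begin until material receipt (finishes hour 8). It runs from hour 8 to 8 + 5 = hour 13.
Cutting cannot begin until material receipt (finishes hour 8). It runs from hour 8 to 8 + 1 = hour 9.
Heat treatment has to wait for cutting (finishes hour 9); material receipt (finishes hour 8); deburring (finishes hour 13). The latest of these is hour 13, so heat treatment runs hour 13 to 13 + 1 = hour 14.
Surface grinding has to wait for heat treatment (finishes hour 14); deburring (finishes hour 13). The latest of these is hour 14, so surface grinding runs hour 14 to 14 + 7 = hour 21.
Sub-assembly cannot start until surface grinding (finishes hour 21); deburring (finishes hour 13); heat treatment (finishes hour 14). The controlling bound is hour 21, so sub-assembly finishes at 21 + 6 = hour 27.
Final packaging cannot start until sub-assembly (finishes hour 27, plus 3-hour gap → hour 30); cutting (finishes hour 9). The controlling bound is hour 30, so final packaging finishes at 30 + 7 = hour 37.
All tasks are finished once the last one completes. Finish times: Material receipt at 8, Cutting at 9, Deburring at 13, Heat treatment at 14, Surface grinding at 21, Sub-assembly at 27, Final packaging at 37. The latest is hour 37.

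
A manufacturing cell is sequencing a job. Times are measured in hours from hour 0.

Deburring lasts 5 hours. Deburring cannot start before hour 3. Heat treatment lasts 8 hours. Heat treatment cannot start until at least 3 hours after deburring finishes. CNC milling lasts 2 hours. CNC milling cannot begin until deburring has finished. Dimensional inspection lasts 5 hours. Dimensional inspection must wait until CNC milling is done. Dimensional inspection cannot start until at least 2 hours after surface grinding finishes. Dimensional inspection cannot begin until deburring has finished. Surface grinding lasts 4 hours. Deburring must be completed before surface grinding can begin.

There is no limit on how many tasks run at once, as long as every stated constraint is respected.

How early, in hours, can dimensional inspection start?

After its own release at hour 3, deburring can start at hour 3 and finishes at hour 8.
Surface grinding waits on deburring (finishes hour 8), so it starts at hour 8 and finishes at 8 + 4 = hour 12.
CNC milling waits on deburring (finishes hour 8), so it starts at hour 8 and finishes at 8 + 2 = hour 10.
Dimensional inspection waits on CNC milling (finishes hour 10); surface grinding (finishes hour 12, plus 2-hour gap → hour 14); deburring (finishes hour 8). The latest of these is hour 14, which is the earliest dimensional inspection can start.

14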